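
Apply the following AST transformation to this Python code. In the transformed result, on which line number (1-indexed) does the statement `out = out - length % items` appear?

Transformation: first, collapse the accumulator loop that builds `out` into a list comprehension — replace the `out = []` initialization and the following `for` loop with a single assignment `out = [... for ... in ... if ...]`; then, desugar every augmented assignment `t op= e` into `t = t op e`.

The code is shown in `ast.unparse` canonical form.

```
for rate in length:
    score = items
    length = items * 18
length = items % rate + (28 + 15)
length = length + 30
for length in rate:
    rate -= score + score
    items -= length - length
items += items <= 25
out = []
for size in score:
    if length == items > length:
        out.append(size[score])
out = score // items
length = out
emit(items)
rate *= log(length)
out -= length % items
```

15

Transformed code:
for rate in length:
    score = items
    length = items * 18
length = items % rate + (28 + 15)
length = length + 30
for length in rate:
    rate = rate - (score + score)
    items = items - (length - length)
items = items + (items <= 25)
out = [size[score] for size in score if length == items > length]
out = score // items
length = out
emit(items)
rate = rate * log(length)
out = out - length % items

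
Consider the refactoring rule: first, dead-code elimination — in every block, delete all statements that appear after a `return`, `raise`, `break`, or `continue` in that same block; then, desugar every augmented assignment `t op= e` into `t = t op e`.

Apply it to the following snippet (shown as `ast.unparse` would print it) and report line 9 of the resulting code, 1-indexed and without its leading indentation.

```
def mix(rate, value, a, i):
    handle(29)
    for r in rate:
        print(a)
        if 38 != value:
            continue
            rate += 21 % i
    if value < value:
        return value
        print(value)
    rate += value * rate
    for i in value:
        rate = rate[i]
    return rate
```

Transformed code:
def mix(rate, value, a, i):
    handle(29)
    for r in rate:
        print(a)
        if 38 != value:
            continue
    if value < value:
        return value
    rate = rate + value * rate
    for i in value:
        rate = rate[i]
    return rate

rate = rate + value * rate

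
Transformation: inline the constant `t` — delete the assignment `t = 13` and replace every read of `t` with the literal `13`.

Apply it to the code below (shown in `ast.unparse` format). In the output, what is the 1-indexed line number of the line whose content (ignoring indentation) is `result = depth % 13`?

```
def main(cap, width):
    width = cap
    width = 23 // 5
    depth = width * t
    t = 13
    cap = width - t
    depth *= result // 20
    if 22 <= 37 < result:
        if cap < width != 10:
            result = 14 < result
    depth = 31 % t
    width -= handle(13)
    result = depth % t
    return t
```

12

Transformed code:
def main(cap, width):
    width = cap
    width = 23 // 5
    depth = width * 13
    cap = width - 13
    depth *= result // 20
    if 22 <= 37 < result:
        if cap < width != 10:
            result = 14 < result
    depth = 31 % 13
    width -= handle(13)
    result = depth % 13
    return 13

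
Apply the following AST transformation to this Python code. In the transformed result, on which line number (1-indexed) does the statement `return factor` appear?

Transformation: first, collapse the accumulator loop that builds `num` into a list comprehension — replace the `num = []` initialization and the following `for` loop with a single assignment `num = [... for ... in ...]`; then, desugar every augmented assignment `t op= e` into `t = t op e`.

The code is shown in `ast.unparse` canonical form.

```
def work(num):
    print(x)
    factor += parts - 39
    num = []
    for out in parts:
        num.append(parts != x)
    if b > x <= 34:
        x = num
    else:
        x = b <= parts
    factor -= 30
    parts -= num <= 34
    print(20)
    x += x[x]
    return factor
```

13

Transformed code:
def work(num):
    print(x)
    factor = factor + (parts - 39)
    num = [parts != x for out in parts]
    if b > x <= 34:
        x = num
    else:
        x = b <= parts
    factor = factor - 30
    parts = parts - (num <= 34)
    print(20)
    x = x + x[x]
    return factor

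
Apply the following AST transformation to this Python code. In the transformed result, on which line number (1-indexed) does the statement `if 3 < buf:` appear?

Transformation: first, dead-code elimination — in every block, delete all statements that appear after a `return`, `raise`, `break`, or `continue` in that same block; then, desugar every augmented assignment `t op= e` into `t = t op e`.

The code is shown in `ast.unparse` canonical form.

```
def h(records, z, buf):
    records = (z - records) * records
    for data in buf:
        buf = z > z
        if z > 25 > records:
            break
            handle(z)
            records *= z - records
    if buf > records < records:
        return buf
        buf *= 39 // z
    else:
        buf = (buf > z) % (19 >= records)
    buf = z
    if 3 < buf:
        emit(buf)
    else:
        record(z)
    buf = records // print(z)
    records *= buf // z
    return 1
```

12

Transformed code:
def h(records, z, buf):
    records = (z - records) * records
    for data in buf:
        buf = z > z
        if z > 25 > records:
            break
    if buf > records < records:
        return buf
    else:
        buf = (buf > z) % (19 >= records)
    buf = z
    if 3 < buf:
        emit(buf)
    else:
        record(z)
    buf = records // print(z)
    records = records * (buf // z)
    return 1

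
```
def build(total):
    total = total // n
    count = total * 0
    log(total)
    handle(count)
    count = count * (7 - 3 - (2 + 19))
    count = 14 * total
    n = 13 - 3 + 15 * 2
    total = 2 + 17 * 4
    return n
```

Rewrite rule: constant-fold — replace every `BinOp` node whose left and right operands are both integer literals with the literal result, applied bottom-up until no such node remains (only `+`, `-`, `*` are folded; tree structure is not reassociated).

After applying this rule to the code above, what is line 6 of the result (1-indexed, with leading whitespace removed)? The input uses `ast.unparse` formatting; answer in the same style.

count = count * -17

Transformed code:
def build(total):
    total = total // n
    count = total * 0
    log(total)
    handle(count)
    count = count * -17
    count = 14 * total
    n = 40
    total = 70
    return n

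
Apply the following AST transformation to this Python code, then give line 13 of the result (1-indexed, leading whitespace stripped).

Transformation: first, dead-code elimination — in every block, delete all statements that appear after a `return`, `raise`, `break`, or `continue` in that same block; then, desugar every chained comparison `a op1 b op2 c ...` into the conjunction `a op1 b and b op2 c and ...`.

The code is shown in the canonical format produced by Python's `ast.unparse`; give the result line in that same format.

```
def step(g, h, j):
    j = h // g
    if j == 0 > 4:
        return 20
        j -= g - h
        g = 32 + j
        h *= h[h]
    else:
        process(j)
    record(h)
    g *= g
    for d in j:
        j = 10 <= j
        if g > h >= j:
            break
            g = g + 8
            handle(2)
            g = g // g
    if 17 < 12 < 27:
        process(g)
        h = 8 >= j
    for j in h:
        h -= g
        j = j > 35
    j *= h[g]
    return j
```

Transformed code:
def step(g, h, j):
    j = h // g
    if j == 0 and 0 > 4:
        return 20
    else:
        process(j)
    record(h)
    g *= g
    for d in j:
        j = 10 <= j
        if g > h and h >= j:
            break
    if 17 < 12 and 12 < 27:
        process(g)
        h = 8 >= j
    for j in h:
        h -= g
        j = j > 35
    j *= h[g]
    return j

if 17 < 12 and 12 < 27:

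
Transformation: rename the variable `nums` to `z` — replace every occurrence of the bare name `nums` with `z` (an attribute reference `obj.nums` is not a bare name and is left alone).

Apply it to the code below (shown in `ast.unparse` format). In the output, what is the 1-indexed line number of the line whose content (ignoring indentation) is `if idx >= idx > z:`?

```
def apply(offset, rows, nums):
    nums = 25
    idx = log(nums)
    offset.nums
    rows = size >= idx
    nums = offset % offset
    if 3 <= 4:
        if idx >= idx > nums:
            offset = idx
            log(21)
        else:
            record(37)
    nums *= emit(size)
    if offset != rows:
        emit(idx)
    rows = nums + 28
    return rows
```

8

Transformed code:
def apply(offset, rows, z):
    z = 25
    idx = log(z)
    offset.nums
    rows = size >= idx
    z = offset % offset
    if 3 <= 4:
        if idx >= idx > z:
            offset = idx
            log(21)
        else:
            record(37)
    z *= emit(size)
    if offset != rows:
        emit(idx)
    rows = z + 28
    return rows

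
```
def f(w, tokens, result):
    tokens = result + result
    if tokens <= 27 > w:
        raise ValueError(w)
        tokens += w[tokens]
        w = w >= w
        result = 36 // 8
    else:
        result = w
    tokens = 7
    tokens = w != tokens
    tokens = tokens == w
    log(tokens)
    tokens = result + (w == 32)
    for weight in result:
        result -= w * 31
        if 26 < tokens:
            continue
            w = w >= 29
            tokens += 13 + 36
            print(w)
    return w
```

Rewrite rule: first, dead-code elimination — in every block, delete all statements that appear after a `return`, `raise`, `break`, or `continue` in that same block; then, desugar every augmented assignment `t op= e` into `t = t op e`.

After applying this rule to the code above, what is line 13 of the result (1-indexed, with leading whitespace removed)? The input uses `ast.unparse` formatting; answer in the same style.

result = result - w * 31

Transformed code:
def f(w, tokens, result):
    tokens = result + result
    if tokens <= 27 > w:
        raise ValueError(w)
    else:
        result = w
    tokens = 7
    tokens = w != tokens
    tokens = tokens == w
    log(tokens)
    tokens = result + (w == 32)
    for weight in result:
        result = result - w * 31
        if 26 < tokens:
            continue
    return w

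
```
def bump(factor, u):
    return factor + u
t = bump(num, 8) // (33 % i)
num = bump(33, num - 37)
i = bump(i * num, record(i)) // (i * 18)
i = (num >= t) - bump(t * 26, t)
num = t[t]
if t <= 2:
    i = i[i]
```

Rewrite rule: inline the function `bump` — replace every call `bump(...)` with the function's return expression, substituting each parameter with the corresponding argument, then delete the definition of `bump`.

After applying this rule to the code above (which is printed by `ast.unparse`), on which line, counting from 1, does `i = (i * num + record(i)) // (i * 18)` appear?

Transformed code:
t = (num + 8) // (33 % i)
num = 33 + (num - 37)
i = (i * num + record(i)) // (i * 18)
i = (num >= t) - (t * 26 + t)
num = t[t]
if t <= 2:
    i = i[i]

3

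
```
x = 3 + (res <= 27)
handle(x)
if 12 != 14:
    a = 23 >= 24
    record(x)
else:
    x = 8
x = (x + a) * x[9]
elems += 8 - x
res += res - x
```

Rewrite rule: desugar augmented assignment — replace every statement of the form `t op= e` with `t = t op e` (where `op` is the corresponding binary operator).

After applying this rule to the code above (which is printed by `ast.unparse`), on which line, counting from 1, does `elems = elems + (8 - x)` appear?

9

Transformed code:
x = 3 + (res <= 27)
handle(x)
if 12 != 14:
    a = 23 >= 24
    record(x)
else:
    x = 8
x = (x + a) * x[9]
elems = elems + (8 - x)
res = res + (res - x)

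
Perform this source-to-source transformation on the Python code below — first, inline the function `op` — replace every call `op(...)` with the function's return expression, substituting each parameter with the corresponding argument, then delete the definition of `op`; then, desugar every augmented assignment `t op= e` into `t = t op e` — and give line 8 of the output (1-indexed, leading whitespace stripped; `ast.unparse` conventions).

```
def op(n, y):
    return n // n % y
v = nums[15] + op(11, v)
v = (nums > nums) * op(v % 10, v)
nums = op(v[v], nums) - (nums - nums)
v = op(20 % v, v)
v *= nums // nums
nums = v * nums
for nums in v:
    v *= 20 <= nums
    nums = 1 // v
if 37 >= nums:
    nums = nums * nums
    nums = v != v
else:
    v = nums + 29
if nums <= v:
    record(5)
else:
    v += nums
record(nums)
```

v = v * (20 <= nums)

Transformed code:
v = nums[15] + 11 // 11 % v
v = (nums > nums) * (v % 10 // (v % 10) % v)
nums = v[v] // v[v] % nums - (nums - nums)
v = 20 % v // (20 % v) % v
v = v * (nums // nums)
nums = v * nums
for nums in v:
    v = v * (20 <= nums)
    nums = 1 // v
if 37 >= nums:
    nums = nums * nums
    nums = v != v
else:
    v = nums + 29
if nums <= v:
    record(5)
else:
    v = v + nums
record(nums)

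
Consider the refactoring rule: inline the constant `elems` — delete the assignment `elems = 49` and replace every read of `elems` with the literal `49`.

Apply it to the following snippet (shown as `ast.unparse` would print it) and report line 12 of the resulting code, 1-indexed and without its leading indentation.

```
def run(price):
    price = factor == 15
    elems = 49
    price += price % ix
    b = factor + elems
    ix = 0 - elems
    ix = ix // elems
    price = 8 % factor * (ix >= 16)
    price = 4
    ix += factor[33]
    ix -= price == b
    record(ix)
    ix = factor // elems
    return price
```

ix = factor // 49

Transformed code:
def run(price):
    price = factor == 15
    price += price % ix
    b = factor + 49
    ix = 0 - 49
    ix = ix // 49
    price = 8 % factor * (ix >= 16)
    price = 4
    ix += factor[33]
    ix -= price == b
    record(ix)
    ix = factor // 49
    return price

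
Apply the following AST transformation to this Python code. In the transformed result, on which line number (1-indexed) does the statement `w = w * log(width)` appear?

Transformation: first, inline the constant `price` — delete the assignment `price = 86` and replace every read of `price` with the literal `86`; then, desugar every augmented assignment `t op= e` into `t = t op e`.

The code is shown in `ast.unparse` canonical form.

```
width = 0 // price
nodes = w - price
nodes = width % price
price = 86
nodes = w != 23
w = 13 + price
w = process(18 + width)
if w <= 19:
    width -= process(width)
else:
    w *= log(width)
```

10

Transformed code:
width = 0 // 86
nodes = w - 86
nodes = width % 86
nodes = w != 23
w = 13 + 86
w = process(18 + width)
if w <= 19:
    width = width - process(width)
else:
    w = w * log(width)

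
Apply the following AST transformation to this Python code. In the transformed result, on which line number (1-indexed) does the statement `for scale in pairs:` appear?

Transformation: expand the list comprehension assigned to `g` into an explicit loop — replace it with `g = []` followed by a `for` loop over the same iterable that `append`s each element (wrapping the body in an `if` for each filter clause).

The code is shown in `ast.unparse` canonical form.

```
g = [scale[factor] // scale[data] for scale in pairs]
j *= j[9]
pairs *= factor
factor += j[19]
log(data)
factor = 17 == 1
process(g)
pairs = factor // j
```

Transformed code:
g = []
for scale in pairs:
    g.append(scale[factor] // scale[data])
j *= j[9]
pairs *= factor
factor += j[19]
log(data)
factor = 17 == 1
process(g)
pairs = factor // j

2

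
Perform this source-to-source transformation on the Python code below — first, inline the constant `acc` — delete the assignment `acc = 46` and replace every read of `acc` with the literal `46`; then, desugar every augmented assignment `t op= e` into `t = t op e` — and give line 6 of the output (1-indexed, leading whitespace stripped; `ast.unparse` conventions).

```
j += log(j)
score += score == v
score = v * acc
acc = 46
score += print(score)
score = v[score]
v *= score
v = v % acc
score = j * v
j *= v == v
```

Transformed code:
j = j + log(j)
score = score + (score == v)
score = v * 46
score = score + print(score)
score = v[score]
v = v * score
v = v % 46
score = j * v
j = j * (v == v)

v = v * score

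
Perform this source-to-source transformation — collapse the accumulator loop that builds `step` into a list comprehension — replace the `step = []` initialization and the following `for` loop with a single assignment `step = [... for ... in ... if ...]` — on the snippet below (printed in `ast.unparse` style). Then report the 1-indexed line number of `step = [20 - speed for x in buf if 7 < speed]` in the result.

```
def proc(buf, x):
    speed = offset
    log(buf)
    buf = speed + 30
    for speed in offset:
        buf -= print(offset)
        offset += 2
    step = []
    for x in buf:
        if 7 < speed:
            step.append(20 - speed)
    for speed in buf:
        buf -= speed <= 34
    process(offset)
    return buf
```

8

Transformed code:
def proc(buf, x):
    speed = offset
    log(buf)
    buf = speed + 30
    for speed in offset:
        buf -= print(offset)
        offset += 2
    step = [20 - speed for x in buf if 7 < speed]
    for speed in buf:
        buf -= speed <= 34
    process(offset)
    return buf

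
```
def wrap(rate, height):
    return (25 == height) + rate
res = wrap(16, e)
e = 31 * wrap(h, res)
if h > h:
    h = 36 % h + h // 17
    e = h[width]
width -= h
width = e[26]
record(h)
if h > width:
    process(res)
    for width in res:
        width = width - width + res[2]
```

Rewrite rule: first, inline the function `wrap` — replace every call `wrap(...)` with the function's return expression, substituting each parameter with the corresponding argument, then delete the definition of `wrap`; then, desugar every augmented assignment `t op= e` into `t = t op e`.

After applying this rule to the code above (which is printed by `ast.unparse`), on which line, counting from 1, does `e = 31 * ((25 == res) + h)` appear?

Transformed code:
res = (25 == e) + 16
e = 31 * ((25 == res) + h)
if h > h:
    h = 36 % h + h // 17
    e = h[width]
width = width - h
width = e[26]
record(h)
if h > width:
    process(res)
    for width in res:
        width = width - width + res[2]

2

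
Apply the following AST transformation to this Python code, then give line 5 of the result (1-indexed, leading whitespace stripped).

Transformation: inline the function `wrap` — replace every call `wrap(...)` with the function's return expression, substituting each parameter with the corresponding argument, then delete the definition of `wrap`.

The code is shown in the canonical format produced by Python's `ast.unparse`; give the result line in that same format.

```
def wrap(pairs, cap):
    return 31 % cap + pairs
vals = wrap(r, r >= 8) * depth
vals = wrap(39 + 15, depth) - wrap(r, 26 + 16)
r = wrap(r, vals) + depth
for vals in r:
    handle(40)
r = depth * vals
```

Transformed code:
vals = (31 % (r >= 8) + r) * depth
vals = 31 % depth + (39 + 15) - (31 % (26 + 16) + r)
r = 31 % vals + r + depth
for vals in r:
    handle(40)
r = depth * vals

handle(40)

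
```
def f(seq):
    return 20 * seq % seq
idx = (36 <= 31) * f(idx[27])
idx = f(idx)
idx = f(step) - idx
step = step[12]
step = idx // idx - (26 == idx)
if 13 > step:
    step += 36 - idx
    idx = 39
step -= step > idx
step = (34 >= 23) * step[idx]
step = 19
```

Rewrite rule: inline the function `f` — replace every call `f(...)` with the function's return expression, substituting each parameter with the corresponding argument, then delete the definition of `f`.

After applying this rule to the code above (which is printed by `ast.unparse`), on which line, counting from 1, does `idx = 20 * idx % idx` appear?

2

Transformed code:
idx = (36 <= 31) * (20 * idx[27] % idx[27])
idx = 20 * idx % idx
idx = 20 * step % step - idx
step = step[12]
step = idx // idx - (26 == idx)
if 13 > step:
    step += 36 - idx
    idx = 39
step -= step > idx
step = (34 >= 23) * step[idx]
step = 19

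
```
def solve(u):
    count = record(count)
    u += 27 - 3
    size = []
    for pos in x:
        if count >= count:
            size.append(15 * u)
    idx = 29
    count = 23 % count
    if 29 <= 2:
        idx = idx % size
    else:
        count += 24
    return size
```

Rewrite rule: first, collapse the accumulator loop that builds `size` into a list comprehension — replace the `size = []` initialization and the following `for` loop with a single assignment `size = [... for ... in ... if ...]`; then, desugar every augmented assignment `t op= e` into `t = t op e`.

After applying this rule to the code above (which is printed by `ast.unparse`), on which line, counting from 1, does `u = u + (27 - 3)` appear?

Transformed code:
def solve(u):
    count = record(count)
    u = u + (27 - 3)
    size = [15 * u for pos in x if count >= count]
    idx = 29
    count = 23 % count
    if 29 <= 2:
        idx = idx % size
    else:
        count = count + 24
    return size

3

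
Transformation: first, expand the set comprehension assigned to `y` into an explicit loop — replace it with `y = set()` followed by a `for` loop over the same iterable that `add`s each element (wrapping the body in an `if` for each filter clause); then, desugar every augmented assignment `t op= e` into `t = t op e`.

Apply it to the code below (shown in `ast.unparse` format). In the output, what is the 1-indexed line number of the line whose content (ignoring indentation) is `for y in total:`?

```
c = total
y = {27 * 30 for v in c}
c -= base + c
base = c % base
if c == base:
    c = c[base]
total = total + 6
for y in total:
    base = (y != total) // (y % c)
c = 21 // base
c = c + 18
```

10

Transformed code:
c = total
y = set()
for v in c:
    y.add(27 * 30)
c = c - (base + c)
base = c % base
if c == base:
    c = c[base]
total = total + 6
for y in total:
    base = (y != total) // (y % c)
c = 21 // base
c = c + 18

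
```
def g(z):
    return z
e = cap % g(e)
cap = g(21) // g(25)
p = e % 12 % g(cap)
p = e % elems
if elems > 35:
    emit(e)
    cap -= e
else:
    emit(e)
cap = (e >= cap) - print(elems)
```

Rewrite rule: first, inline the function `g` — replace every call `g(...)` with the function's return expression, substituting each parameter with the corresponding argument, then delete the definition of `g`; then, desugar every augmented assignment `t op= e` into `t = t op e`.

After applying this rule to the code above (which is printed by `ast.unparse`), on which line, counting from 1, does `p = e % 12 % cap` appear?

Transformed code:
e = cap % e
cap = 21 // 25
p = e % 12 % cap
p = e % elems
if elems > 35:
    emit(e)
    cap = cap - e
else:
    emit(e)
cap = (e >= cap) - print(elems)

3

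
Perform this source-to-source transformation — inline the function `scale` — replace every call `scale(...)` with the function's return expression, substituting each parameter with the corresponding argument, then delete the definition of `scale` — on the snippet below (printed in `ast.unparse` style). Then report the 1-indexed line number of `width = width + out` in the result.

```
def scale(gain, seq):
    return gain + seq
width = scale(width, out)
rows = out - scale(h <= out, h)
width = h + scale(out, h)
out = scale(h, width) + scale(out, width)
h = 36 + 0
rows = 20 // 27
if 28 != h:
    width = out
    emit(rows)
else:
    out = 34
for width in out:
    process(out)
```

1

Transformed code:
width = width + out
rows = out - ((h <= out) + h)
width = h + (out + h)
out = h + width + (out + width)
h = 36 + 0
rows = 20 // 27
if 28 != h:
    width = out
    emit(rows)
else:
    out = 34
for width in out:
    process(out)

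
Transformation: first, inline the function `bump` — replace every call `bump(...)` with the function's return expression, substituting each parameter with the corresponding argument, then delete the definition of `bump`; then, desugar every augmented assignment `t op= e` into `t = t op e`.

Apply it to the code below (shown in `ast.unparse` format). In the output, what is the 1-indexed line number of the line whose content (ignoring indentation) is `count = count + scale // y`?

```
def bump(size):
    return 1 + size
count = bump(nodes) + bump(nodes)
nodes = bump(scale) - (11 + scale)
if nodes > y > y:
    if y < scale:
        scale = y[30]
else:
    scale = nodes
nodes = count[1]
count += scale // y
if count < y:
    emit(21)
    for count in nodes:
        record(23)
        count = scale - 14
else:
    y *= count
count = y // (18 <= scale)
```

Transformed code:
count = 1 + nodes + (1 + nodes)
nodes = 1 + scale - (11 + scale)
if nodes > y > y:
    if y < scale:
        scale = y[30]
else:
    scale = nodes
nodes = count[1]
count = count + scale // y
if count < y:
    emit(21)
    for count in nodes:
        record(23)
        count = scale - 14
else:
    y = y * count
count = y // (18 <= scale)

9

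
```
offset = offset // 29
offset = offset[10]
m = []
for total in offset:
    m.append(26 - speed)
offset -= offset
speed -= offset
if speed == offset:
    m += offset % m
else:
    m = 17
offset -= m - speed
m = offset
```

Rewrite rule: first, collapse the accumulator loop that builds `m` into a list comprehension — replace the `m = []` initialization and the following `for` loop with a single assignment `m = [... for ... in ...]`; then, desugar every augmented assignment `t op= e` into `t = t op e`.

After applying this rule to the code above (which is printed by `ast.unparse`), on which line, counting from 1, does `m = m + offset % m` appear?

7

Transformed code:
offset = offset // 29
offset = offset[10]
m = [26 - speed for total in offset]
offset = offset - offset
speed = speed - offset
if speed == offset:
    m = m + offset % m
else:
    m = 17
offset = offset - (m - speed)
m = offset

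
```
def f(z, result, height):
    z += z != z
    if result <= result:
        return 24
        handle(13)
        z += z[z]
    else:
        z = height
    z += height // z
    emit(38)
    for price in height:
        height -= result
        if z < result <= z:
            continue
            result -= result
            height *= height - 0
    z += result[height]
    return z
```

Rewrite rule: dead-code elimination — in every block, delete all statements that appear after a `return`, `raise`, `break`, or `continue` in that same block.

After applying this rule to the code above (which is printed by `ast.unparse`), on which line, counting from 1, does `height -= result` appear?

10

Transformed code:
def f(z, result, height):
    z += z != z
    if result <= result:
        return 24
    else:
        z = height
    z += height // z
    emit(38)
    for price in height:
        height -= result
        if z < result <= z:
            continue
    z += result[height]
    return z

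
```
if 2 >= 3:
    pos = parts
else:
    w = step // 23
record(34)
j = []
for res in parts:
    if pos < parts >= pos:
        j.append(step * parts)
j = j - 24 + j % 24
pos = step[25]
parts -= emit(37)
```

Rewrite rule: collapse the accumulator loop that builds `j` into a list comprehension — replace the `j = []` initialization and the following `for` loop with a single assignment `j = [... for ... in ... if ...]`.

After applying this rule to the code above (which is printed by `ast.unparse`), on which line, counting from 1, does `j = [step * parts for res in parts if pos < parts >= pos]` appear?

Transformed code:
if 2 >= 3:
    pos = parts
else:
    w = step // 23
record(34)
j = [step * parts for res in parts if pos < parts >= pos]
j = j - 24 + j % 24
pos = step[25]
parts -= emit(37)

6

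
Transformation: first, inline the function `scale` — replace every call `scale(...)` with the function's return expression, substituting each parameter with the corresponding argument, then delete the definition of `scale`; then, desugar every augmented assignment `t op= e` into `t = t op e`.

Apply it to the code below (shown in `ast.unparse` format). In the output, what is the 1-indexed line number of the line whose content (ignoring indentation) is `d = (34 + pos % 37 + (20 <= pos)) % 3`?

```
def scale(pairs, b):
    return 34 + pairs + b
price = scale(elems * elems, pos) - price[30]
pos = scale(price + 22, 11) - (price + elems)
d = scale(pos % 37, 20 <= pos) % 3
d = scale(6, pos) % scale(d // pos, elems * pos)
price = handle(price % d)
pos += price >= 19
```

3

Transformed code:
price = 34 + elems * elems + pos - price[30]
pos = 34 + (price + 22) + 11 - (price + elems)
d = (34 + pos % 37 + (20 <= pos)) % 3
d = (34 + 6 + pos) % (34 + d // pos + elems * pos)
price = handle(price % d)
pos = pos + (price >= 19)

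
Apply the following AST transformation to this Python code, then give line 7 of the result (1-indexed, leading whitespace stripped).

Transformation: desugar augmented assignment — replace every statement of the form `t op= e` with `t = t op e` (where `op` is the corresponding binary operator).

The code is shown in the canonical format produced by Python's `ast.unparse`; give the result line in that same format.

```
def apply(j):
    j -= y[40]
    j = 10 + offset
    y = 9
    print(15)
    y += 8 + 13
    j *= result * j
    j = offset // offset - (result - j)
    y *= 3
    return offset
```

Transformed code:
def apply(j):
    j = j - y[40]
    j = 10 + offset
    y = 9
    print(15)
    y = y + (8 + 13)
    j = j * (result * j)
    j = offset // offset - (result - j)
    y = y * 3
    return offset

j = j * (result * j)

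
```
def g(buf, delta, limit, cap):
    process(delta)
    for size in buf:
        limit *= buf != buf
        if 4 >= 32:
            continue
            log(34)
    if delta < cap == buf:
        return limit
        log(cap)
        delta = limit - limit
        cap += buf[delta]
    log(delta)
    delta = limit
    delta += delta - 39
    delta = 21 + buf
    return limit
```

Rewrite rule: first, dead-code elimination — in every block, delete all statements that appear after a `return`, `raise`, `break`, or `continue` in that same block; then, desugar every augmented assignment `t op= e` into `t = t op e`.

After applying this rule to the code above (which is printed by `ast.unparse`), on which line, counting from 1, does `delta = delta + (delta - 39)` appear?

Transformed code:
def g(buf, delta, limit, cap):
    process(delta)
    for size in buf:
        limit = limit * (buf != buf)
        if 4 >= 32:
            continue
    if delta < cap == buf:
        return limit
    log(delta)
    delta = limit
    delta = delta + (delta - 39)
    delta = 21 + buf
    return limit

11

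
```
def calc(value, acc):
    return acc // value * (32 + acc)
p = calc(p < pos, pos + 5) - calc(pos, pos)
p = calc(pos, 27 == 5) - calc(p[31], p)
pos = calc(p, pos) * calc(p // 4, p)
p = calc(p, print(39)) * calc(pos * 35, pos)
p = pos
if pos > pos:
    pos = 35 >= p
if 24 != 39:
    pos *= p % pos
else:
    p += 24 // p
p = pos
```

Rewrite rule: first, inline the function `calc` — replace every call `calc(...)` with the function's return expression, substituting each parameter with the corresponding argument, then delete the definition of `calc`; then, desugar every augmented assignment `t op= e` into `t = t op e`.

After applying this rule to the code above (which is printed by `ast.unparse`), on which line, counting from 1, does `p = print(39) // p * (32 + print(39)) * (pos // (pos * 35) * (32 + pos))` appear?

Transformed code:
p = (pos + 5) // (p < pos) * (32 + (pos + 5)) - pos // pos * (32 + pos)
p = (27 == 5) // pos * (32 + (27 == 5)) - p // p[31] * (32 + p)
pos = pos // p * (32 + pos) * (p // (p // 4) * (32 + p))
p = print(39) // p * (32 + print(39)) * (pos // (pos * 35) * (32 + pos))
p = pos
if pos > pos:
    pos = 35 >= p
if 24 != 39:
    pos = pos * (p % pos)
else:
    p = p + 24 // p
p = pos

4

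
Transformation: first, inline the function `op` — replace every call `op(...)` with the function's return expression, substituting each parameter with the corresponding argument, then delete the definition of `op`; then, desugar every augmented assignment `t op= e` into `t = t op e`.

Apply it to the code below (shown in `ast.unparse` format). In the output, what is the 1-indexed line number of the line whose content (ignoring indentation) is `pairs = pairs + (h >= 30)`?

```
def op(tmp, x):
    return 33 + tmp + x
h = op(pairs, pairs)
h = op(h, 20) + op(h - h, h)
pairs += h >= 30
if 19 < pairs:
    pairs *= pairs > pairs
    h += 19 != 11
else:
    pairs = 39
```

3

Transformed code:
h = 33 + pairs + pairs
h = 33 + h + 20 + (33 + (h - h) + h)
pairs = pairs + (h >= 30)
if 19 < pairs:
    pairs = pairs * (pairs > pairs)
    h = h + (19 != 11)
else:
    pairs = 39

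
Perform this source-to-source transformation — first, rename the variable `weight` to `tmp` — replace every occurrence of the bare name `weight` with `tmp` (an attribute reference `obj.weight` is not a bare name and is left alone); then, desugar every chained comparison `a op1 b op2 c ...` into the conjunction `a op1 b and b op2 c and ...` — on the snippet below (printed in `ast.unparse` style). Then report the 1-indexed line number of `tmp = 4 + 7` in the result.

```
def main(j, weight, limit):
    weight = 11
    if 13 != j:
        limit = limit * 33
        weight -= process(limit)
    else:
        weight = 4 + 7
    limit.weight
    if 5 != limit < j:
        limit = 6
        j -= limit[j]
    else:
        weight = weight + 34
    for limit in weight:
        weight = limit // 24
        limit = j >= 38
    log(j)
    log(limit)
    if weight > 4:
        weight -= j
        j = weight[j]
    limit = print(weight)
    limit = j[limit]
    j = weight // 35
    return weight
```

Transformed code:
def main(j, tmp, limit):
    tmp = 11
    if 13 != j:
        limit = limit * 33
        tmp -= process(limit)
    else:
        tmp = 4 + 7
    limit.weight
    if 5 != limit and limit < j:
        limit = 6
        j -= limit[j]
    else:
        tmp = tmp + 34
    for limit in tmp:
        tmp = limit // 24
        limit = j >= 38
    log(j)
    log(limit)
    if tmp > 4:
        tmp -= j
        j = tmp[j]
    limit = print(tmp)
    limit = j[limit]
    j = tmp // 35
    return tmp

7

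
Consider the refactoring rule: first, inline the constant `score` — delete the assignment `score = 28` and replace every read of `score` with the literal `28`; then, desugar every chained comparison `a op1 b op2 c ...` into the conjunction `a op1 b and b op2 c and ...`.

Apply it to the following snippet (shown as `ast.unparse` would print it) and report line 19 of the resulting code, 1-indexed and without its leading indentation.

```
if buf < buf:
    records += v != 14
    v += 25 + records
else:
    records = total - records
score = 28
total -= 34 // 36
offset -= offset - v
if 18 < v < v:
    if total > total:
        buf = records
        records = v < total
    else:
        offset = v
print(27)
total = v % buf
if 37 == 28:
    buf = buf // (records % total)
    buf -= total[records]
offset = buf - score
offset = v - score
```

offset = buf - 28

Transformed code:
if buf < buf:
    records += v != 14
    v += 25 + records
else:
    records = total - records
total -= 34 // 36
offset -= offset - v
if 18 < v and v < v:
    if total > total:
        buf = records
        records = v < total
    else:
        offset = v
print(27)
total = v % buf
if 37 == 28:
    buf = buf // (records % total)
    buf -= total[records]
offset = buf - 28
offset = v - 28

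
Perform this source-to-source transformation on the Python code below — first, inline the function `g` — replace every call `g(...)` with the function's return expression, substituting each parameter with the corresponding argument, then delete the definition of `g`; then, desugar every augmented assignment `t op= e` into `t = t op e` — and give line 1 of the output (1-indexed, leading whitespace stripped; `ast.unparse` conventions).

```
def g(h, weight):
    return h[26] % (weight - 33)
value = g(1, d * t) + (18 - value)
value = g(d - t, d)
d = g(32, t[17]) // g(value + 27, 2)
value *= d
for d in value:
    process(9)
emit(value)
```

value = 1[26] % (d * t - 33) + (18 - value)

Transformed code:
value = 1[26] % (d * t - 33) + (18 - value)
value = (d - t)[26] % (d - 33)
d = 32[26] % (t[17] - 33) // ((value + 27)[26] % (2 - 33))
value = value * d
for d in value:
    process(9)
emit(value)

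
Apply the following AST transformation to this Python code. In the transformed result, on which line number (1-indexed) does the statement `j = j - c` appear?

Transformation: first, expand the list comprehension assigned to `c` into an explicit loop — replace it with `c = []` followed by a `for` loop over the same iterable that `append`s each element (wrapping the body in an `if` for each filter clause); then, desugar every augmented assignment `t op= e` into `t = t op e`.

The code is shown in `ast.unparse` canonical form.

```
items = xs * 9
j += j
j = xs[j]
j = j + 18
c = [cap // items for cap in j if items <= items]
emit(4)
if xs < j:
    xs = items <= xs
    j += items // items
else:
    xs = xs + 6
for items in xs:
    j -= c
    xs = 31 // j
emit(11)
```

Transformed code:
items = xs * 9
j = j + j
j = xs[j]
j = j + 18
c = []
for cap in j:
    if items <= items:
        c.append(cap // items)
emit(4)
if xs < j:
    xs = items <= xs
    j = j + items // items
else:
    xs = xs + 6
for items in xs:
    j = j - c
    xs = 31 // j
emit(11)

16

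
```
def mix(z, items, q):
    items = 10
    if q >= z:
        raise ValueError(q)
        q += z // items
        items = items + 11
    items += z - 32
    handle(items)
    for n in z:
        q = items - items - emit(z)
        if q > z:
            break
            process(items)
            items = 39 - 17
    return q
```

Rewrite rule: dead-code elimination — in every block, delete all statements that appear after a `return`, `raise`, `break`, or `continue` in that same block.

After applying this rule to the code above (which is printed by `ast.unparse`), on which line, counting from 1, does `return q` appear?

11

Transformed code:
def mix(z, items, q):
    items = 10
    if q >= z:
        raise ValueError(q)
    items += z - 32
    handle(items)
    for n in z:
        q = items - items - emit(z)
        if q > z:
            break
    return q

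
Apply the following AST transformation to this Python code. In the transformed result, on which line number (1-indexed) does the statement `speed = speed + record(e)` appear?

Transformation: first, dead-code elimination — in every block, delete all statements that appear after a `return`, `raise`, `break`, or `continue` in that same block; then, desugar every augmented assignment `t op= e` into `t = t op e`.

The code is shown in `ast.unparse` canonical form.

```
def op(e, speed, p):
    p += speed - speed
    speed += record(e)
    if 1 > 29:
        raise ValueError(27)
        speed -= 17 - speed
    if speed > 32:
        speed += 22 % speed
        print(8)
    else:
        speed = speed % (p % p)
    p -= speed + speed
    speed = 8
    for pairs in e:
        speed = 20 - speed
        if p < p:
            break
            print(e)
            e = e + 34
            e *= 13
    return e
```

3

Transformed code:
def op(e, speed, p):
    p = p + (speed - speed)
    speed = speed + record(e)
    if 1 > 29:
        raise ValueError(27)
    if speed > 32:
        speed = speed + 22 % speed
        print(8)
    else:
        speed = speed % (p % p)
    p = p - (speed + speed)
    speed = 8
    for pairs in e:
        speed = 20 - speed
        if p < p:
            break
    return e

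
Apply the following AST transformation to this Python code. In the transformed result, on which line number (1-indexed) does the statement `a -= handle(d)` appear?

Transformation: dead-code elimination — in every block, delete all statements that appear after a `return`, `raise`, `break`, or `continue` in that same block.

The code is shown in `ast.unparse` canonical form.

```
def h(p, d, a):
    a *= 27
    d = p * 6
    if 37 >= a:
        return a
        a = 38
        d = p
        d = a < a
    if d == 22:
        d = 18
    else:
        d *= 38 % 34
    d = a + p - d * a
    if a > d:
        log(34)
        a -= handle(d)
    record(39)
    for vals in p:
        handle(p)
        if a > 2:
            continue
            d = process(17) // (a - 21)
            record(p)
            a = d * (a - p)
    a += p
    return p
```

Transformed code:
def h(p, d, a):
    a *= 27
    d = p * 6
    if 37 >= a:
        return a
    if d == 22:
        d = 18
    else:
        d *= 38 % 34
    d = a + p - d * a
    if a > d:
        log(34)
        a -= handle(d)
    record(39)
    for vals in p:
        handle(p)
        if a > 2:
            continue
    a += p
    return p

13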